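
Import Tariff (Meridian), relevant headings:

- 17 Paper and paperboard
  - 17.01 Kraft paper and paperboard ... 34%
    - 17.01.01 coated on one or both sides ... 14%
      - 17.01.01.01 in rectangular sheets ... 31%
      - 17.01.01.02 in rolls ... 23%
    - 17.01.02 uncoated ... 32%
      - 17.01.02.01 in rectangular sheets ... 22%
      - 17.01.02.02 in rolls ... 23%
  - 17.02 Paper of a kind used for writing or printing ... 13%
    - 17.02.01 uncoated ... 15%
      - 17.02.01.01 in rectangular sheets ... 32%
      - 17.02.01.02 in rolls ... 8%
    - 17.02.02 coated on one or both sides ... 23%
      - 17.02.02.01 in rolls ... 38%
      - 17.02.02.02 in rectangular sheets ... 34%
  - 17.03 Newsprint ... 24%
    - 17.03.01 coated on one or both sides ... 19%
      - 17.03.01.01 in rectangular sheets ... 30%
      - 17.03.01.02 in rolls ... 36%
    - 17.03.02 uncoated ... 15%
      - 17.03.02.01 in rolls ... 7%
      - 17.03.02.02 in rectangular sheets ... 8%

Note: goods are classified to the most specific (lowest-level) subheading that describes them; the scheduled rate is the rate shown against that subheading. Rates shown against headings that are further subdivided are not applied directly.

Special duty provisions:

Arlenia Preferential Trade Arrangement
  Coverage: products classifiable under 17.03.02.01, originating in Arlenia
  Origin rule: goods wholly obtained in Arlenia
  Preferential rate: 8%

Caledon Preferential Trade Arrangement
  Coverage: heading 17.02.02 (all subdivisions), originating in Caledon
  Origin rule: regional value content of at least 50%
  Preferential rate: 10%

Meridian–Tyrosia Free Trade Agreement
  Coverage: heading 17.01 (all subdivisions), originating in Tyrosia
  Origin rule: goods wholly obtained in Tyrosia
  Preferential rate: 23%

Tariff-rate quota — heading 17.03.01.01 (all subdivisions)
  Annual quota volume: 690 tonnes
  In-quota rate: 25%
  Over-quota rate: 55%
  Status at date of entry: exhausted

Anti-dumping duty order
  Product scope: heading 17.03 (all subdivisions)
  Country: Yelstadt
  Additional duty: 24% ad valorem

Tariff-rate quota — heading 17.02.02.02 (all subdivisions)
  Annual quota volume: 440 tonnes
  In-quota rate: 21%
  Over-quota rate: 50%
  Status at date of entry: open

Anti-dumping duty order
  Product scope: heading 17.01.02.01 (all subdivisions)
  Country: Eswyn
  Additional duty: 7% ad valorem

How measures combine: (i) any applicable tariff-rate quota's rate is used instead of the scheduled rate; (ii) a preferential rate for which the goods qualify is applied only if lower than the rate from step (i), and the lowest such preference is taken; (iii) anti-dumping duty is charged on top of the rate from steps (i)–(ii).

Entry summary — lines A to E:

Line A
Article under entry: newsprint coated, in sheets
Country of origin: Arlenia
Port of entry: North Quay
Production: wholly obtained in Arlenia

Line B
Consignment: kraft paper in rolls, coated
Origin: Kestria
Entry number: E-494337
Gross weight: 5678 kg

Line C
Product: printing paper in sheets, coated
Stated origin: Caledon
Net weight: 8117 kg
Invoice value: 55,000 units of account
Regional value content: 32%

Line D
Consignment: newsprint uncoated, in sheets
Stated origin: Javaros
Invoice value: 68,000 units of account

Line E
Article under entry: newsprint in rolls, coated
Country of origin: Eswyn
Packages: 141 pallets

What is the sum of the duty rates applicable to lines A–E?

Line A: newsprint → 17.03; coated → 17.03.01; in sheets → 17.03.01.01. Scheduled 30%. quota on 17.03.01.01 exhausted → over-quota 55%; Arlenia agreement on 17.03.02.01: 17.03.01.01 not covered. → 55%.
Line B: kraft paper → 17.01; coated → 17.01.01; in rolls → 17.01.01.02. Scheduled 23%. No special measure applies. → 23%.
Line C: printing paper → 17.02; coated → 17.02.02; in sheets → 17.02.02.02. Scheduled 34%. quota on 17.02.02.02 open → in-quota 21%; Caledon agreement on 17.02.02: RVC < 50%. → 21%.
Line D: newsprint → 17.03; uncoated → 17.03.02; in sheets → 17.03.02.02. Scheduled 8%. No special measure applies. → 8%.
Line E: newsprint → 17.03; coated → 17.03.01; in rolls → 17.03.01.02. Scheduled 36%. No special measure applies. → 36%.
Sum: 55% + 23% + 21% + 8% + 36% = 143%.

143%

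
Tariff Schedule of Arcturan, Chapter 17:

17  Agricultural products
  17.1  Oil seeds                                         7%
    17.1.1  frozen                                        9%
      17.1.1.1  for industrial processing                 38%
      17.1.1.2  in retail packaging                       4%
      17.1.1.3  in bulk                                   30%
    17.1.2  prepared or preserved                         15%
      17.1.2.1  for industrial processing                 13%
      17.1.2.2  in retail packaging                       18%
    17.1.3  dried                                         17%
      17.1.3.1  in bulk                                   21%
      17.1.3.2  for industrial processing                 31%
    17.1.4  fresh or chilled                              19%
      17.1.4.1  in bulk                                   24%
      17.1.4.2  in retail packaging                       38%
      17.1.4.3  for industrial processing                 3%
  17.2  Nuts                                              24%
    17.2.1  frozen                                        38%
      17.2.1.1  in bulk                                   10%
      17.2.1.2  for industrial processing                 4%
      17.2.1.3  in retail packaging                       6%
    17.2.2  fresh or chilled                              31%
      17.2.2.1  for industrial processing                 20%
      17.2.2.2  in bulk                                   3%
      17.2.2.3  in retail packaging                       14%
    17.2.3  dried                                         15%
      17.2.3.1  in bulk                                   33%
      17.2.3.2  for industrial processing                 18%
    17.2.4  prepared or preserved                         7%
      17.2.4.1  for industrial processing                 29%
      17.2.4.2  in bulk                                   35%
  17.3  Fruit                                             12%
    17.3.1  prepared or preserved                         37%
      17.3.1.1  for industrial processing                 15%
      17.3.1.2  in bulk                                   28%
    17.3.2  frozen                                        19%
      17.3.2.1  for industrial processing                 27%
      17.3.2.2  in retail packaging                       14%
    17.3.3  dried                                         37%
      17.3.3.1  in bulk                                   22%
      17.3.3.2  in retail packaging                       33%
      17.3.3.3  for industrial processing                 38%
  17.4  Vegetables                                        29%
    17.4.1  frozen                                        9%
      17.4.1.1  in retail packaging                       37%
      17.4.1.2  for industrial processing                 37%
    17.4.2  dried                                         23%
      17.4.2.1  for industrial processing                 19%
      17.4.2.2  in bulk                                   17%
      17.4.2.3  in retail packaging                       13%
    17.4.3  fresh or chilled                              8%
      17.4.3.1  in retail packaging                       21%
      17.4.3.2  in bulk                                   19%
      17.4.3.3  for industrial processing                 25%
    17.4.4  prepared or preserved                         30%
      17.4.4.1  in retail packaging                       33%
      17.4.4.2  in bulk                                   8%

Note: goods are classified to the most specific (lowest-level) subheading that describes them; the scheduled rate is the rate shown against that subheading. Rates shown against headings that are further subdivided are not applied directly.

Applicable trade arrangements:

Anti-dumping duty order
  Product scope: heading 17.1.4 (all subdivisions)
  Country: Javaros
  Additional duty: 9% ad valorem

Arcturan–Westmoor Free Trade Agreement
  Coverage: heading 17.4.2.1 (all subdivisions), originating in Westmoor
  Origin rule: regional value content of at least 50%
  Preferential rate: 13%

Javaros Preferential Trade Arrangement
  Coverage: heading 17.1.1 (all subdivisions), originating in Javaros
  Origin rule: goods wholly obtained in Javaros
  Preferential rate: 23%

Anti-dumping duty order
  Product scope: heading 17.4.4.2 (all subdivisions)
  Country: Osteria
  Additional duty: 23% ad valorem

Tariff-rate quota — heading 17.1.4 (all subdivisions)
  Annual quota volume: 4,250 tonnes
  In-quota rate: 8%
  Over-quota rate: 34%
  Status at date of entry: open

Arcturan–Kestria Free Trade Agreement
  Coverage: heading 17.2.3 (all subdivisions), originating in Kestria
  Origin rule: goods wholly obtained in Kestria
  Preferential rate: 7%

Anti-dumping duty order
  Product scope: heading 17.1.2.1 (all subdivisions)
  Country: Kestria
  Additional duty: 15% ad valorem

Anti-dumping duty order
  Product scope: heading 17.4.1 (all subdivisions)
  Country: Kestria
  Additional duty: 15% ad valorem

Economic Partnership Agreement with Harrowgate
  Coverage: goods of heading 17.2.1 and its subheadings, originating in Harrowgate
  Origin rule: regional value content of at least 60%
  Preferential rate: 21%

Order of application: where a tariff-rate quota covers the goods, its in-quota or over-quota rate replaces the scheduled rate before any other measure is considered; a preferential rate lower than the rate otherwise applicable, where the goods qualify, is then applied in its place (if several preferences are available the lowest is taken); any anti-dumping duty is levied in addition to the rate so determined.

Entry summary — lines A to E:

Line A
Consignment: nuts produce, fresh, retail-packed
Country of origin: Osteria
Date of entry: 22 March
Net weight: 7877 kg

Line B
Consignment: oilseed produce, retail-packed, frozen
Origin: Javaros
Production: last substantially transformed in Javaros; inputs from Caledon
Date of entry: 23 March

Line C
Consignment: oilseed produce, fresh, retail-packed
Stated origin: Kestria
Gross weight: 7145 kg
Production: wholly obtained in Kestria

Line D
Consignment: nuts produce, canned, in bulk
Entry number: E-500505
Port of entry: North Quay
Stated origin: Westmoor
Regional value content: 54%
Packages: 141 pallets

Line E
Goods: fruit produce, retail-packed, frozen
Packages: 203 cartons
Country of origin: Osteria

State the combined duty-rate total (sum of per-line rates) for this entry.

Line A: nuts → 17.2; fresh → 17.2.2; retail-packed → 17.2.2.3. Scheduled 14%. No special measure applies. → 14%.
Line B: oilseed → 17.1; frozen → 17.1.1; retail-packed → 17.1.1.2. Scheduled 4%. Javaros agreement on 17.1.1: not wholly obtained. → 4%.
Line C: oilseed → 17.1; fresh → 17.1.4; retail-packed → 17.1.4.2. Scheduled 38%. quota on 17.1.4 open → in-quota 8%; Kestria agreement on 17.2.3: 17.1.4.2 not covered. → 8%.
Line D: nuts → 17.2; canned → 17.2.4; in bulk → 17.2.4.2. Scheduled 35%. Westmoor agreement on 17.4.2.1: 17.2.4.2 not covered. → 35%.
Line E: fruit → 17.3; frozen → 17.3.2; retail-packed → 17.3.2.2. Scheduled 14%. No special measure applies. → 14%.
Sum: 14% + 4% + 8% + 35% + 14% = 75%.

75%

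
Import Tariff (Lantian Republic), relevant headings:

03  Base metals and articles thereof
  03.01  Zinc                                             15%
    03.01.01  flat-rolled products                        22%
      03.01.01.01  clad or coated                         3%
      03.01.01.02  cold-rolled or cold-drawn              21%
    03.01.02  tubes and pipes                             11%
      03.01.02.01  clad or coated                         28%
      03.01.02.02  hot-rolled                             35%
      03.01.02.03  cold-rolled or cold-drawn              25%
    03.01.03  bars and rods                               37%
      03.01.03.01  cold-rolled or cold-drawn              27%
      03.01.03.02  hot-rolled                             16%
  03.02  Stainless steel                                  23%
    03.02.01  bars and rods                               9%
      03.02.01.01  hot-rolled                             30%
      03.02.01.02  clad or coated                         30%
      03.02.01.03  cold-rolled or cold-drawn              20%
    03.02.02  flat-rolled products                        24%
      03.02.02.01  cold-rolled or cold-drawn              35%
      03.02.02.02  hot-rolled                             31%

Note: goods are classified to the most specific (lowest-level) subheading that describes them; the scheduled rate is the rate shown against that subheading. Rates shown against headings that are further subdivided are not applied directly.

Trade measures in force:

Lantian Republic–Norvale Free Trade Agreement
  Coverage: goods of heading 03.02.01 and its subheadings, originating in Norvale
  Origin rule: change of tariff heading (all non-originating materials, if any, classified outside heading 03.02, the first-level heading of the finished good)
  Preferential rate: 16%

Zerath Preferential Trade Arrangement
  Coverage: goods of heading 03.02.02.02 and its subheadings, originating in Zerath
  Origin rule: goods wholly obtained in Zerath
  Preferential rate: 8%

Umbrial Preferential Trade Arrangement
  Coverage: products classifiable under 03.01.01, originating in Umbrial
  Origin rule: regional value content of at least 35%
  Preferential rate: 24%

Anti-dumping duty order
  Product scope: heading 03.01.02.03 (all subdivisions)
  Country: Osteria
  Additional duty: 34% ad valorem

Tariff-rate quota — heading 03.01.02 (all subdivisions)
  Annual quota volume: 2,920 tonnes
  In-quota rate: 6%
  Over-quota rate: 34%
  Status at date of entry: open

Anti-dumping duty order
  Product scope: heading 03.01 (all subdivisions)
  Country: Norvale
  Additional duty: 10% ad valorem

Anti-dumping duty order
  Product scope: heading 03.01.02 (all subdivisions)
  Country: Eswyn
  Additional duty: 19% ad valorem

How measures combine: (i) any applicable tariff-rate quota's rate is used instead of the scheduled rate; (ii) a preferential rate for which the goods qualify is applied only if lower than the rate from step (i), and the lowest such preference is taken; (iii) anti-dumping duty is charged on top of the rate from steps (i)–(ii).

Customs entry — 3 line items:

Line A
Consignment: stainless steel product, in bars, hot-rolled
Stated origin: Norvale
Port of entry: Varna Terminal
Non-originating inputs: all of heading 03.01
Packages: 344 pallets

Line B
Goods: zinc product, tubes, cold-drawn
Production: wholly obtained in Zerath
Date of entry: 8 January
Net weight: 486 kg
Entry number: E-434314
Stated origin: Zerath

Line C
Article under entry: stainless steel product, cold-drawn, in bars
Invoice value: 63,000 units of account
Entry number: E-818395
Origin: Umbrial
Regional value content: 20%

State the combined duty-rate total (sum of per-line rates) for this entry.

Line A: stainless steel → 03.02; in bars → 03.02.01; hot-rolled → 03.02.01.01. Scheduled 30%. Norvale agreement on 03.02.01: CTH met → 16% available; preferential 16%. → 16%.
Line B: zinc → 03.01; tubes → 03.01.02; cold-drawn → 03.01.02.03. Scheduled 25%. quota on 03.01.02 open → in-quota 6%; Zerath agreement on 03.02.02.02: 03.01.02.03 not covered. → 6%.
Line C: stainless steel → 03.02; in bars → 03.02.01; cold-drawn → 03.02.01.03. Scheduled 20%. Umbrial agreement on 03.01.01: 03.02.01.03 not covered. → 20%.
Sum: 16% + 6% + 20% = 42%.

42%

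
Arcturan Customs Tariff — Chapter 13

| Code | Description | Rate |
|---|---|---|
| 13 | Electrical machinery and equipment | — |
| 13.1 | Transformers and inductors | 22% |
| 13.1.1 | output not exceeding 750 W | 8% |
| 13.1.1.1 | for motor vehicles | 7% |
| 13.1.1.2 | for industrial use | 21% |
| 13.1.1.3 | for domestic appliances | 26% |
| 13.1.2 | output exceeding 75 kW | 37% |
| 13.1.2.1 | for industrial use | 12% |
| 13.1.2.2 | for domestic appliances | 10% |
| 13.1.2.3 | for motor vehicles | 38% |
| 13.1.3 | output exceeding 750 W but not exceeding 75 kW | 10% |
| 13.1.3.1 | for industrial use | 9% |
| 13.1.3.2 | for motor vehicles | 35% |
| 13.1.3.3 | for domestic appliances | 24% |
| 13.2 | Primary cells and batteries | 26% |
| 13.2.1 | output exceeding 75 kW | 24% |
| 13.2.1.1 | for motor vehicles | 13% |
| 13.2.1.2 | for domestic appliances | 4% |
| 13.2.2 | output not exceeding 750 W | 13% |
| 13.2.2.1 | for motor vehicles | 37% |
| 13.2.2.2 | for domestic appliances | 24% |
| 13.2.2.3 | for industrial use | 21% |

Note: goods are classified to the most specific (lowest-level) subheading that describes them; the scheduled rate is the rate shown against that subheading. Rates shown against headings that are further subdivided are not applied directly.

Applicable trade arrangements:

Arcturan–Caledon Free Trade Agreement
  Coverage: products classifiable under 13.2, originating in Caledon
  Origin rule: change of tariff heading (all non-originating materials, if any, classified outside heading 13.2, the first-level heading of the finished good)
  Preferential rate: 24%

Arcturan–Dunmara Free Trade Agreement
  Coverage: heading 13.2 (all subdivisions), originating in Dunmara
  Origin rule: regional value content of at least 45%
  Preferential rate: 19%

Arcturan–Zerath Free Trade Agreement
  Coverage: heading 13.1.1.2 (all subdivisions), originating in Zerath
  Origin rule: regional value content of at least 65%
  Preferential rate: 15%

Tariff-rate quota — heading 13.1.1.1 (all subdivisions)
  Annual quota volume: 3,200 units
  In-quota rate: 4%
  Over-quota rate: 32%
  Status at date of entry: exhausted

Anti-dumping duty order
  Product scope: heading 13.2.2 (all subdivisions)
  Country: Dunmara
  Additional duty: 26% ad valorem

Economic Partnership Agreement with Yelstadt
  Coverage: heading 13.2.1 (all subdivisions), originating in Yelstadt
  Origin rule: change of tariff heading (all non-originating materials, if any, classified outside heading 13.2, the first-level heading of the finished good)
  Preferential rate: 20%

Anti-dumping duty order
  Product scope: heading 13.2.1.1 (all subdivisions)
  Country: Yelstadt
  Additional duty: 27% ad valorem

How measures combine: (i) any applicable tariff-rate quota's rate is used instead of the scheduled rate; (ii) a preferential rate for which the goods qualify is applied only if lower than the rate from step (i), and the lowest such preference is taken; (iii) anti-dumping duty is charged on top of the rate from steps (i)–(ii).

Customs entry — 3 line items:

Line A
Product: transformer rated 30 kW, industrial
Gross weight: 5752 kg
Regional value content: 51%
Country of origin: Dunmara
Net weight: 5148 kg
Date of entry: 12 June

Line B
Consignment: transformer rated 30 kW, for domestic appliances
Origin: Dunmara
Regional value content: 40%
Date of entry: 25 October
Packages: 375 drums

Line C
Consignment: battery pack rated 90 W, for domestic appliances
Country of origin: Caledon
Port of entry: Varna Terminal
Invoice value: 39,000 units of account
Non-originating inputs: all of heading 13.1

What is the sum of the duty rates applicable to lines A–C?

57%

Line A: transformer → 13.1; rated 30 kW → 13.1.3; industrial → 13.1.3.1. Scheduled 9%. Dunmara agreement on 13.2: 13.1.3.1 not covered. → 9%.
Line B: transformer → 13.1; rated 30 kW → 13.1.3; for domestic appliances → 13.1.3.3. Scheduled 24%. Dunmara agreement on 13.2: 13.1.3.3 not covered. → 24%.
Line C: battery pack → 13.2; rated 90 W → 13.2.2; for domestic appliances → 13.2.2.2. Scheduled 24%. Caledon agreement on 13.2: CTH met → 24% available; preference 24% not lower than 24% → no reduction. → 24%.
Sum: 9% + 24% + 24% = 57%.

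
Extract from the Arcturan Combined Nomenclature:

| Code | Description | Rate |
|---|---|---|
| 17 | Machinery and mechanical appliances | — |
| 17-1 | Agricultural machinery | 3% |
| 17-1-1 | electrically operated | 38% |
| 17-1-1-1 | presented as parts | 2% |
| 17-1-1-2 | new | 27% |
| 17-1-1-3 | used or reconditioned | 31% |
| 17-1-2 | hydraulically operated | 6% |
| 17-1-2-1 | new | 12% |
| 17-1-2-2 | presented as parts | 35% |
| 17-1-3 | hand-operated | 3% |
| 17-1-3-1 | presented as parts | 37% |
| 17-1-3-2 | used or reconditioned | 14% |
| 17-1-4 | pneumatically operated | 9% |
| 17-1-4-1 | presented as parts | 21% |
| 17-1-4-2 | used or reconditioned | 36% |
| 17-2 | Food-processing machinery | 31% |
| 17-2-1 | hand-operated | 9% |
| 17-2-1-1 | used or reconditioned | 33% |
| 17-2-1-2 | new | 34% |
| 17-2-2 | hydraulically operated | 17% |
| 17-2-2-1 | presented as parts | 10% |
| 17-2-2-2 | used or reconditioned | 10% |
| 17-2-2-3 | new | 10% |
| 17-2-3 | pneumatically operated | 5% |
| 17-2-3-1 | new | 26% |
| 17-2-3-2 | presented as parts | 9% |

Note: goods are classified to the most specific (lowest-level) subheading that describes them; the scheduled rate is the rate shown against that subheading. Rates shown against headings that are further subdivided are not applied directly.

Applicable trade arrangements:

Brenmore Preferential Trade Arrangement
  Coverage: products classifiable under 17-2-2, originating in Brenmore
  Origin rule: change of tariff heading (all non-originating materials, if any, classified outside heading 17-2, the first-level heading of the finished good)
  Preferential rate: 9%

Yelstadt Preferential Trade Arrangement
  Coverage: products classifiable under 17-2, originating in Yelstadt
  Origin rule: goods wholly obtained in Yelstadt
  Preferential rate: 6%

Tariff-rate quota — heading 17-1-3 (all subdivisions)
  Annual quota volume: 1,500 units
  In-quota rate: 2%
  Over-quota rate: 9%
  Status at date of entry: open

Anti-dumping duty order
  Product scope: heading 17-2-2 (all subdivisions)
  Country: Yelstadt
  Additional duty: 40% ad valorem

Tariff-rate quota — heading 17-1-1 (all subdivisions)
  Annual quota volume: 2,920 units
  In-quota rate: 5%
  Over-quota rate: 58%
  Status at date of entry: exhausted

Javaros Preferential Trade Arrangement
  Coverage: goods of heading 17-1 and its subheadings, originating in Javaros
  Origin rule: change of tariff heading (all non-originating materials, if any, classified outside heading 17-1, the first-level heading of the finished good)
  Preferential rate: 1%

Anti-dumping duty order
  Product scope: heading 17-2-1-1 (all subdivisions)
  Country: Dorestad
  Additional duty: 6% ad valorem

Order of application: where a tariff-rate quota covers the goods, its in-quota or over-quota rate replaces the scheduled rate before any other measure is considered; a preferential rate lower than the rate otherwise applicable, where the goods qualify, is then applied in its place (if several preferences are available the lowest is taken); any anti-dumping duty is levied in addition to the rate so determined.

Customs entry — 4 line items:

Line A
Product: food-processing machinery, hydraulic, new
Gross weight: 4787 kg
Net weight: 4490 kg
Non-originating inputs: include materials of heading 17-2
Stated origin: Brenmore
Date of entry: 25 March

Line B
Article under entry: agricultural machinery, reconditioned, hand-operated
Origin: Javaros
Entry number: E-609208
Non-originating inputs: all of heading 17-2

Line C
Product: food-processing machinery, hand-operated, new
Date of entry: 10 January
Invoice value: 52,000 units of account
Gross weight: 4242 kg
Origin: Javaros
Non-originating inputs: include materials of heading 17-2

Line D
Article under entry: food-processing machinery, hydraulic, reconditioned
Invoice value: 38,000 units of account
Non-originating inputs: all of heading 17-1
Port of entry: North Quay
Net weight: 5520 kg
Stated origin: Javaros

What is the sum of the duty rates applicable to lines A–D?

Line A: food-processing → 17-2; hydraulic → 17-2-2; new → 17-2-2-3. Scheduled 10%. Brenmore agreement on 17-2-2: CTH not met. → 10%.
Line B: agricultural → 17-1; hand-operated → 17-1-3; reconditioned → 17-1-3-2. Scheduled 14%. quota on 17-1-3 open → in-quota 2%; Javaros agreement on 17-1: CTH met → 1% available; preferential 1%. → 1%.
Line C: food-processing → 17-2; hand-operated → 17-2-1; new → 17-2-1-2. Scheduled 34%. Javaros agreement on 17-1: 17-2-1-2 not covered. → 34%.
Line D: food-processing → 17-2; hydraulic → 17-2-2; reconditioned → 17-2-2-2. Scheduled 10%. Javaros agreement on 17-1: 17-2-2-2 not covered. → 10%.
Sum: 10% + 1% + 34% + 10% = 55%.

55%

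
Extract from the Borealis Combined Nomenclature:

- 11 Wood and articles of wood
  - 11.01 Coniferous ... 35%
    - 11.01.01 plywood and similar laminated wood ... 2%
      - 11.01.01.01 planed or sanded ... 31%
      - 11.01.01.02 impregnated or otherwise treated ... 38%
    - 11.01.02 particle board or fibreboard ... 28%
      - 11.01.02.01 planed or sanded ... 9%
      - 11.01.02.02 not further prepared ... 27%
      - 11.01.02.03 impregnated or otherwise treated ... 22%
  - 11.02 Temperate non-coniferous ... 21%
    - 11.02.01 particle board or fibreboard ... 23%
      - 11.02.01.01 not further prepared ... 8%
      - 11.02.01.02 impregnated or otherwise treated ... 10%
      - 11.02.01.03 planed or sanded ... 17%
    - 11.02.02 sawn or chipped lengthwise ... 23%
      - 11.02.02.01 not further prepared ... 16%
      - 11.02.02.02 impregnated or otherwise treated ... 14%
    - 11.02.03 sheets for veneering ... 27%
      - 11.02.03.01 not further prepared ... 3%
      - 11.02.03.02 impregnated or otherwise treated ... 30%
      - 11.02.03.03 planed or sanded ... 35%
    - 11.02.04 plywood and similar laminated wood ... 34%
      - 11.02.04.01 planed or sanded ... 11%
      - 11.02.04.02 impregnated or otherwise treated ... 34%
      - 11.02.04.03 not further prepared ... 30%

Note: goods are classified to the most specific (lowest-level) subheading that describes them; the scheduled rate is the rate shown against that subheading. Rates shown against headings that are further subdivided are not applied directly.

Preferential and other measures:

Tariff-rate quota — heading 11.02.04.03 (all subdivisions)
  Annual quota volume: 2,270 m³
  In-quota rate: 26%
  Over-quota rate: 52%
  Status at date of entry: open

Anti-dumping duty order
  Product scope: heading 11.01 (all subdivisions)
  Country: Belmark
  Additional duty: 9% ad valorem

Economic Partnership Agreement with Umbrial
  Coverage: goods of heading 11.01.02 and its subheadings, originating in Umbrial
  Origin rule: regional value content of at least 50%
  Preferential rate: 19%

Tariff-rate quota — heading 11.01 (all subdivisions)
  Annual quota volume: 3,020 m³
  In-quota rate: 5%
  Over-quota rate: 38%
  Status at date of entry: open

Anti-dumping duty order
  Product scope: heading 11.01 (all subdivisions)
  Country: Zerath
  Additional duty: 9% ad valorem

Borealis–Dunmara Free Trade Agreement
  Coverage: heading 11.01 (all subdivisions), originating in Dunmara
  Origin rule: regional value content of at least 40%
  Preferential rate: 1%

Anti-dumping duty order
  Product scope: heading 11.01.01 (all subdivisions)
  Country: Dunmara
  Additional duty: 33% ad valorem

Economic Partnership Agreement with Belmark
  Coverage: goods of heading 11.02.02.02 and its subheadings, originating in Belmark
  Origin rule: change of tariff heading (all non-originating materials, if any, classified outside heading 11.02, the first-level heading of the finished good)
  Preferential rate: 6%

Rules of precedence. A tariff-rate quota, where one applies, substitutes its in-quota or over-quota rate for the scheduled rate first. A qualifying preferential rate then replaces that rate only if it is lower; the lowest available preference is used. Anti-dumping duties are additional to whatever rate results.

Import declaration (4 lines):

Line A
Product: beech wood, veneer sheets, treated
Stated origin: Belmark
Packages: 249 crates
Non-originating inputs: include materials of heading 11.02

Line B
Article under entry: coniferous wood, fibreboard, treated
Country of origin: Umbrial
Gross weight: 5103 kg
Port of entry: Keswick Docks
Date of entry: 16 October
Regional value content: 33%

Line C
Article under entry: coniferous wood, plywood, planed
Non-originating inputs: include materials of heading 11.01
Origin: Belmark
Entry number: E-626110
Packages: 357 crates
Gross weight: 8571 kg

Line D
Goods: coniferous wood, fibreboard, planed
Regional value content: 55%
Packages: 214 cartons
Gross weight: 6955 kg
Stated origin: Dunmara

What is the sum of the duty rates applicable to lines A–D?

Line A: beech → 11.02; veneer sheets → 11.02.03; treated → 11.02.03.02. Scheduled 30%. Belmark agreement on 11.02.02.02: 11.02.03.02 not covered. → 30%.
Line B: coniferous → 11.01; fibreboard → 11.01.02; treated → 11.01.02.03. Scheduled 22%. quota on 11.01 open → in-quota 5%; Umbrial agreement on 11.01.02: RVC < 50%. → 5%.
Line C: coniferous → 11.01; plywood → 11.01.01; planed → 11.01.01.01. Scheduled 31%. quota on 11.01 open → in-quota 5%; Belmark agreement on 11.02.02.02: 11.01.01.01 not covered; anti-dumping (Belmark, 11.01): +9%; total 5% + 9% = 14%. → 14%.
Line D: coniferous → 11.01; fibreboard → 11.01.02; planed → 11.01.02.01. Scheduled 9%. quota on 11.01 open → in-quota 5%; Dunmara agreement on 11.01: RVC ≥ 40% → 1% available; preferential 1%. → 1%.
Sum: 30% + 5% + 14% + 1% = 50%.

50%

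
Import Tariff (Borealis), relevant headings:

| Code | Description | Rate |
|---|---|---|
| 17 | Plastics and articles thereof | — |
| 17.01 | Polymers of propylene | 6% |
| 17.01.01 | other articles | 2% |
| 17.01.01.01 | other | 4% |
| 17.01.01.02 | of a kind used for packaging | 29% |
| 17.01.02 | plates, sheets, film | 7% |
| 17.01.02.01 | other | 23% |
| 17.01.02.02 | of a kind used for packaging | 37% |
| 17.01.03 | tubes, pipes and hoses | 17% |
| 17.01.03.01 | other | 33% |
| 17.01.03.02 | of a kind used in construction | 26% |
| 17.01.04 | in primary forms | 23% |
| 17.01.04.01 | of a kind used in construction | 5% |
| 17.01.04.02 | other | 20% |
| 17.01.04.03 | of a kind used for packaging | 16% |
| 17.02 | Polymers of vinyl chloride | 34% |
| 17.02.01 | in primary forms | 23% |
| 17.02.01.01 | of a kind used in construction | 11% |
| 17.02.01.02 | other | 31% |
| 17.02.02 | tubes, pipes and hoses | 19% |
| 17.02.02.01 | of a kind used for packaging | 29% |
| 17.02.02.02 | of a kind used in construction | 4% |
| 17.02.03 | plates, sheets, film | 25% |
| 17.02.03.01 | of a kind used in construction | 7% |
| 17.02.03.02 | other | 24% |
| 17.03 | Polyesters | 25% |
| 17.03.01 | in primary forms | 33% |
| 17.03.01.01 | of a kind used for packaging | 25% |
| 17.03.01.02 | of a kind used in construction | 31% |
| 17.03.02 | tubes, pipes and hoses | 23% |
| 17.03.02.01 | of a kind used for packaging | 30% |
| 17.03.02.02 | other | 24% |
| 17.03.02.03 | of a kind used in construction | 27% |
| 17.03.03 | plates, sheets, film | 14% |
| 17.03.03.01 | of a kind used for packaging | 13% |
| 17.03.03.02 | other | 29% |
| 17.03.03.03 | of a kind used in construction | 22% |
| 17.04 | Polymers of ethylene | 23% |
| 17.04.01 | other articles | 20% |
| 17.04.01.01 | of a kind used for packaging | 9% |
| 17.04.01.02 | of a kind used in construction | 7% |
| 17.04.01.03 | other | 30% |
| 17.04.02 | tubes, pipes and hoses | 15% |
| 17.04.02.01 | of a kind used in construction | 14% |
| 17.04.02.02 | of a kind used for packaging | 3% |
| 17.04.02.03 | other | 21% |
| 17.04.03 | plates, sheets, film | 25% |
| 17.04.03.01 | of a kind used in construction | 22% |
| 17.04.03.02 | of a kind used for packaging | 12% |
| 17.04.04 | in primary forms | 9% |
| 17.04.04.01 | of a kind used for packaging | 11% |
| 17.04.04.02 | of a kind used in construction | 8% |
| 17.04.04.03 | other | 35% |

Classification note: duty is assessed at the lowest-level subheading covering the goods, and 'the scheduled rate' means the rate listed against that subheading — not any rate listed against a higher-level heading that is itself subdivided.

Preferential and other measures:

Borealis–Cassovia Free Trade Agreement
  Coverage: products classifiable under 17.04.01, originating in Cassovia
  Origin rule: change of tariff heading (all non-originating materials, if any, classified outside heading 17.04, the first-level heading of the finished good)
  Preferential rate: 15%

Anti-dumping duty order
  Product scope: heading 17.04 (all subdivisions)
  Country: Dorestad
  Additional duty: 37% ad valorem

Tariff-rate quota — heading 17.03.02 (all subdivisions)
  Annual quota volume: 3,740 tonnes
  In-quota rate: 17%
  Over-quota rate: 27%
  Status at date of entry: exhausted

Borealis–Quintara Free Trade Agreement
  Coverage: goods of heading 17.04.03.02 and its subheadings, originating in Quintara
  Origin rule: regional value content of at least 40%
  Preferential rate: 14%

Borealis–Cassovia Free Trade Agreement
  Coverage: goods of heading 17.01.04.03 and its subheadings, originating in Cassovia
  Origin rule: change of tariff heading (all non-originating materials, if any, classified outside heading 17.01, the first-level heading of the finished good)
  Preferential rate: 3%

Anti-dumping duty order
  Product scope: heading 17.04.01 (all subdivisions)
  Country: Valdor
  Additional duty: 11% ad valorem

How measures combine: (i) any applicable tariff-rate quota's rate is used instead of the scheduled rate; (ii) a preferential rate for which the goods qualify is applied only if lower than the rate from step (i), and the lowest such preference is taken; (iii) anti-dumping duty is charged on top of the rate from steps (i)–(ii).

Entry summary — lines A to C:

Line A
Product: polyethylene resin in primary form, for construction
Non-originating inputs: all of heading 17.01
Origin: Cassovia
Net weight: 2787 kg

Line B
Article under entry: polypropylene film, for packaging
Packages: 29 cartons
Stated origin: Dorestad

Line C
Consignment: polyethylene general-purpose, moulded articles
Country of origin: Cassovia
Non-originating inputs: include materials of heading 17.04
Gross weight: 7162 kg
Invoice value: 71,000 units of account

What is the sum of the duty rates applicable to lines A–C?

Line A: polyethylene → 17.04; resin in primary form → 17.04.04; for construction → 17.04.04.02. Scheduled 8%. Cassovia agreement on 17.04.01: 17.04.04.02 not covered; Cassovia agreement on 17.01.04.03: 17.04.04.02 not covered. → 8%.
Line B: polypropylene → 17.01; film → 17.01.02; for packaging → 17.01.02.02. Scheduled 37%. No special measure applies. → 37%.
Line C: polyethylene → 17.04; moulded articles → 17.04.01; general-purpose → 17.04.01.03. Scheduled 30%. Cassovia agreement on 17.04.01: CTH not met; Cassovia agreement on 17.01.04.03: 17.04.01.03 not covered. → 30%.
Sum: 8% + 37% + 30% = 75%.

75%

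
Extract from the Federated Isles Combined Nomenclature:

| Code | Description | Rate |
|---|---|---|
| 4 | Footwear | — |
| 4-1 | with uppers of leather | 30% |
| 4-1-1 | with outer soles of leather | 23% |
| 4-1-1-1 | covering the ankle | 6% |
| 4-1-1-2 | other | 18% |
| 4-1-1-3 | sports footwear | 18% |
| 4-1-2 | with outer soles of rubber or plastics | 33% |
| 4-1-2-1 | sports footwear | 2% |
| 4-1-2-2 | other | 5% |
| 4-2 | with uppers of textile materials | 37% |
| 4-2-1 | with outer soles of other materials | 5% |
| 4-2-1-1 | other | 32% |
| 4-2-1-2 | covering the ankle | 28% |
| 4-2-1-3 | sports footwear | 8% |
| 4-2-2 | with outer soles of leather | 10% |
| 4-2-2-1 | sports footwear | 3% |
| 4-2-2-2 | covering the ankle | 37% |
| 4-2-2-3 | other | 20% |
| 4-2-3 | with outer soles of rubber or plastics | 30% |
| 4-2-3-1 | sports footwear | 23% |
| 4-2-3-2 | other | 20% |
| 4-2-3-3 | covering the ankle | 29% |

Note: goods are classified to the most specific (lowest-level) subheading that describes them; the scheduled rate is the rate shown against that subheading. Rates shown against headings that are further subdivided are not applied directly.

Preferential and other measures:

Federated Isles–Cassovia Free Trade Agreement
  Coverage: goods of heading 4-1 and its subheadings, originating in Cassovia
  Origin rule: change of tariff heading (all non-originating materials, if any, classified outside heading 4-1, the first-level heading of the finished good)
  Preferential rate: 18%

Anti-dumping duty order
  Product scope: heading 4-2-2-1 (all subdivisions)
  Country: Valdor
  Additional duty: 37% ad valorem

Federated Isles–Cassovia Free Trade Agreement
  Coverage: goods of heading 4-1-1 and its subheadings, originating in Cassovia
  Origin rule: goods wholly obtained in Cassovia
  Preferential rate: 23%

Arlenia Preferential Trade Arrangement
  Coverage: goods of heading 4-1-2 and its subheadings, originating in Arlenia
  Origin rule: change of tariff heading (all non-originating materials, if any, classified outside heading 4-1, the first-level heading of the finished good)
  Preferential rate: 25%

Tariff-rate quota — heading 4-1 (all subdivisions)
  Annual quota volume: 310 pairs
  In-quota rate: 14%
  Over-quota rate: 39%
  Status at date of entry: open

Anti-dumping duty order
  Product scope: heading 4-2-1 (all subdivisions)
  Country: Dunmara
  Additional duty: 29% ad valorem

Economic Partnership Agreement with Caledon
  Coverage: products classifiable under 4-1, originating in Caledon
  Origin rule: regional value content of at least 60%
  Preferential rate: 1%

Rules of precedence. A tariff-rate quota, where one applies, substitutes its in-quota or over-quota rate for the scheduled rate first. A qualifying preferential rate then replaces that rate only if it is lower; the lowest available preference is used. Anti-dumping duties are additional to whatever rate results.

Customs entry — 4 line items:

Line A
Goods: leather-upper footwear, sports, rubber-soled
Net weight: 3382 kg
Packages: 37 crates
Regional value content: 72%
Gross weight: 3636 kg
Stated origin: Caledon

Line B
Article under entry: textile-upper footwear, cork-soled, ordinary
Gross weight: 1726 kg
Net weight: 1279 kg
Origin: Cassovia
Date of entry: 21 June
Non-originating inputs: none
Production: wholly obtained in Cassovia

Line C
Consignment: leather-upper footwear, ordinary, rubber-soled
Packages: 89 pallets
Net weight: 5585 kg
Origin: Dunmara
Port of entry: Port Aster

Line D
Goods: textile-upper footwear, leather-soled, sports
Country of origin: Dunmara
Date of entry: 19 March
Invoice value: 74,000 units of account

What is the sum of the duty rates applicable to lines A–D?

Line A: leather-upper → 4-1; rubber-soled → 4-1-2; sports → 4-1-2-1. Scheduled 2%. quota on 4-1 open → in-quota 14%; Caledon agreement on 4-1: RVC ≥ 60% → 1% available; preferential 1%. → 1%.
Line B: textile-upper → 4-2; cork-soled → 4-2-1; ordinary → 4-2-1-1. Scheduled 32%. Cassovia agreement on 4-1: 4-2-1-1 not covered; Cassovia agreement on 4-1-1: 4-2-1-1 not covered. → 32%.
Line C: leather-upper → 4-1; rubber-soled → 4-1-2; ordinary → 4-1-2-2. Scheduled 5%. quota on 4-1 open → in-quota 14%. → 14%.
Line D: textile-upper → 4-2; leather-soled → 4-2-2; sports → 4-2-2-1. Scheduled 3%. No special measure applies. → 3%.
Sum: 1% + 32% + 14% + 3% = 50%.

50%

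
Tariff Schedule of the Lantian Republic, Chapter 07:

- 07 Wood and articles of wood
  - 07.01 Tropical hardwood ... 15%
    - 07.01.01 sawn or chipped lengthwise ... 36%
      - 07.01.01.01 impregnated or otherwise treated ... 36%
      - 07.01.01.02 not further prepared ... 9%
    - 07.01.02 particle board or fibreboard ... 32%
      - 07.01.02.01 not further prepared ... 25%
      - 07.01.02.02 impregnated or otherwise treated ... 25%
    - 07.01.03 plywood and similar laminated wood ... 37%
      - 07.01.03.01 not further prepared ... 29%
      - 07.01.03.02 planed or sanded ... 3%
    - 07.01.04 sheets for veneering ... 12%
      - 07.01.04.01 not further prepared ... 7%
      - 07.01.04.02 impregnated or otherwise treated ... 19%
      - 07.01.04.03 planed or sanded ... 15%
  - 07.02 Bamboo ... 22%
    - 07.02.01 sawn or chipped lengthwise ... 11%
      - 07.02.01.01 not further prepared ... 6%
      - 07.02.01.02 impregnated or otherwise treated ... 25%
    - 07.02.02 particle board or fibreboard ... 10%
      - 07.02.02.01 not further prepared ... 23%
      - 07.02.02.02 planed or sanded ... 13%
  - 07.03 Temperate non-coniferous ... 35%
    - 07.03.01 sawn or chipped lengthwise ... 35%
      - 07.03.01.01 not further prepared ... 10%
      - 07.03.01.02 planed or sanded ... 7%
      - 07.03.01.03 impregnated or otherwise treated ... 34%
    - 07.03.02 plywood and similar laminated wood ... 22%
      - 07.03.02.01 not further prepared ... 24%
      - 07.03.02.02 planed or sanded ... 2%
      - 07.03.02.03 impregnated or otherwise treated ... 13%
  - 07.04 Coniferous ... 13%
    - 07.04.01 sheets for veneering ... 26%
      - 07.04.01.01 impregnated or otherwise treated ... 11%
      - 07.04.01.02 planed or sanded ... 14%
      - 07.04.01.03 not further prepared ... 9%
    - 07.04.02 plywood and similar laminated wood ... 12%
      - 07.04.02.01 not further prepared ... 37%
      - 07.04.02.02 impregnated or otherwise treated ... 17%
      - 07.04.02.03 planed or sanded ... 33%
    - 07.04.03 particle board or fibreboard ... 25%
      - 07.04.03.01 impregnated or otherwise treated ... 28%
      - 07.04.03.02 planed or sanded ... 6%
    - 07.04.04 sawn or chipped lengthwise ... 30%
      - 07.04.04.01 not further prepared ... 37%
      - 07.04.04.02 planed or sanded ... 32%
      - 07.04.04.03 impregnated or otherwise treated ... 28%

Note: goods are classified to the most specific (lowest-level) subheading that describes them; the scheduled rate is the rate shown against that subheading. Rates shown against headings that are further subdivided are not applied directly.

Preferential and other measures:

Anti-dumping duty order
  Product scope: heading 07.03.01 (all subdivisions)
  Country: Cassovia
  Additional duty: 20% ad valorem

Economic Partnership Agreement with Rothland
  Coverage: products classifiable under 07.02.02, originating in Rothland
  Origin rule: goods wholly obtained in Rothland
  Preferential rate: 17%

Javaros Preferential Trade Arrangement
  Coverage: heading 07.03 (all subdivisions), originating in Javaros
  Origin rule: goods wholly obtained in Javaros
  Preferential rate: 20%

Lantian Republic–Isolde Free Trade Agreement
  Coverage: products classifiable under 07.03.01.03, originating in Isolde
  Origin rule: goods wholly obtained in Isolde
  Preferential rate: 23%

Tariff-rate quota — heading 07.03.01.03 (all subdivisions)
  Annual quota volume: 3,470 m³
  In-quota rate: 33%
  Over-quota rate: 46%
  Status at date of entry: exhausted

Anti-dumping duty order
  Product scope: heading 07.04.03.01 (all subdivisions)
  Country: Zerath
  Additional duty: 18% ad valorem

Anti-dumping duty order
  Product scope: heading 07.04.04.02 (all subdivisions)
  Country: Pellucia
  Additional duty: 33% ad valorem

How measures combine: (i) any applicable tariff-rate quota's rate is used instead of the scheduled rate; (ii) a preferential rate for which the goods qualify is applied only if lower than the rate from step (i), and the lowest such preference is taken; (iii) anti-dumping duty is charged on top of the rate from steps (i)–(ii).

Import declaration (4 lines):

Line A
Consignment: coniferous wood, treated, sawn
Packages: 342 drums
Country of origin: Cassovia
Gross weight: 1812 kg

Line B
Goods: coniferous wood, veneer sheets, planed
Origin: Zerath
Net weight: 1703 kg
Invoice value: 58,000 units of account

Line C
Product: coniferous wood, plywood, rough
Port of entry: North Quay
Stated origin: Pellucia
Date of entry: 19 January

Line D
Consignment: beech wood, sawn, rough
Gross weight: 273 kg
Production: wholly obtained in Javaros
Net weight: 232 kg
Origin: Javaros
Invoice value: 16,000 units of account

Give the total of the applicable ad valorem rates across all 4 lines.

Line A: coniferous → 07.04; sawn → 07.04.04; treated → 07.04.04.03. Scheduled 28%. No special measure applies. → 28%.
Line B: coniferous → 07.04; veneer sheets → 07.04.01; planed → 07.04.01.02. Scheduled 14%. No special measure applies. → 14%.
Line C: coniferous → 07.04; plywood → 07.04.02; rough → 07.04.02.01. Scheduled 37%. No special measure applies. → 37%.
Line D: beech → 07.03; sawn → 07.03.01; rough → 07.03.01.01. Scheduled 10%. Javaros agreement on 07.03: wholly obtained → 20% available; preference 20% not lower than 10% → no reduction. → 10%.
Sum: 28% + 14% + 37% + 10% = 89%.

89%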